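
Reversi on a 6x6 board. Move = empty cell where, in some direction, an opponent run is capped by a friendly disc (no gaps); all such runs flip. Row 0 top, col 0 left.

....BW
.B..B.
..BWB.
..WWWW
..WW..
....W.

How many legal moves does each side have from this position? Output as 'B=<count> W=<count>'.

Answer: B=4 W=7

Derivation:
-- B to move --
(1,2): no bracket -> illegal
(1,3): no bracket -> illegal
(1,5): no bracket -> illegal
(2,1): no bracket -> illegal
(2,5): no bracket -> illegal
(3,1): no bracket -> illegal
(4,1): flips 2 -> legal
(4,4): flips 2 -> legal
(4,5): no bracket -> illegal
(5,1): flips 2 -> legal
(5,2): flips 2 -> legal
(5,3): no bracket -> illegal
(5,5): no bracket -> illegal
B mobility = 4
-- W to move --
(0,0): flips 2 -> legal
(0,1): no bracket -> illegal
(0,2): no bracket -> illegal
(0,3): flips 1 -> legal
(1,0): no bracket -> illegal
(1,2): flips 1 -> legal
(1,3): flips 1 -> legal
(1,5): flips 1 -> legal
(2,0): no bracket -> illegal
(2,1): flips 1 -> legal
(2,5): flips 1 -> legal
(3,1): no bracket -> illegal
W mobility = 7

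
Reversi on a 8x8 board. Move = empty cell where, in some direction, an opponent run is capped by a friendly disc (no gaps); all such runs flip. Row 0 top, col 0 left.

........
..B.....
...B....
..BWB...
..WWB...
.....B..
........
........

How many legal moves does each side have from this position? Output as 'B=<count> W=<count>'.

Answer: B=5 W=8

Derivation:
-- B to move --
(2,2): flips 1 -> legal
(2,4): no bracket -> illegal
(3,1): no bracket -> illegal
(4,1): flips 2 -> legal
(5,1): no bracket -> illegal
(5,2): flips 2 -> legal
(5,3): flips 2 -> legal
(5,4): flips 1 -> legal
B mobility = 5
-- W to move --
(0,1): no bracket -> illegal
(0,2): no bracket -> illegal
(0,3): no bracket -> illegal
(1,1): no bracket -> illegal
(1,3): flips 1 -> legal
(1,4): no bracket -> illegal
(2,1): flips 1 -> legal
(2,2): flips 1 -> legal
(2,4): no bracket -> illegal
(2,5): flips 1 -> legal
(3,1): flips 1 -> legal
(3,5): flips 1 -> legal
(4,1): no bracket -> illegal
(4,5): flips 1 -> legal
(4,6): no bracket -> illegal
(5,3): no bracket -> illegal
(5,4): no bracket -> illegal
(5,6): no bracket -> illegal
(6,4): no bracket -> illegal
(6,5): no bracket -> illegal
(6,6): flips 2 -> legal
W mobility = 8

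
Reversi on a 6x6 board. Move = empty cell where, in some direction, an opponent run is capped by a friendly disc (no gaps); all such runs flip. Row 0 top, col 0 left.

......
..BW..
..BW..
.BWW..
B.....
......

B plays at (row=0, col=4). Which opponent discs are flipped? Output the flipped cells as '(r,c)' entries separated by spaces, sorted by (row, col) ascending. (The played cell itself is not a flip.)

Answer: (1,3)

Derivation:
Dir NW: edge -> no flip
Dir N: edge -> no flip
Dir NE: edge -> no flip
Dir W: first cell '.' (not opp) -> no flip
Dir E: first cell '.' (not opp) -> no flip
Dir SW: opp run (1,3) capped by B -> flip
Dir S: first cell '.' (not opp) -> no flip
Dir SE: first cell '.' (not opp) -> no flip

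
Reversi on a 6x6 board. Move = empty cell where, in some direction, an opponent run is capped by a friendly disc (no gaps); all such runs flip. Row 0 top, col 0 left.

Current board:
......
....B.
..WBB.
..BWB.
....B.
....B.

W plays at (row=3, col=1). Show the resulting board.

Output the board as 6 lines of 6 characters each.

Place W at (3,1); scan 8 dirs for brackets.
Dir NW: first cell '.' (not opp) -> no flip
Dir N: first cell '.' (not opp) -> no flip
Dir NE: first cell 'W' (not opp) -> no flip
Dir W: first cell '.' (not opp) -> no flip
Dir E: opp run (3,2) capped by W -> flip
Dir SW: first cell '.' (not opp) -> no flip
Dir S: first cell '.' (not opp) -> no flip
Dir SE: first cell '.' (not opp) -> no flip
All flips: (3,2)

Answer: ......
....B.
..WBB.
.WWWB.
....B.
....B.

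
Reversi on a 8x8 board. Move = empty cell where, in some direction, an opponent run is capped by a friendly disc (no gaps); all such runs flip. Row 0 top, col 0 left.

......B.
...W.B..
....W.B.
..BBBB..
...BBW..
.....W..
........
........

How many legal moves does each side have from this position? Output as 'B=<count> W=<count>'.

Answer: B=6 W=6

Derivation:
-- B to move --
(0,2): flips 2 -> legal
(0,3): no bracket -> illegal
(0,4): no bracket -> illegal
(1,2): no bracket -> illegal
(1,4): flips 1 -> legal
(2,2): no bracket -> illegal
(2,3): no bracket -> illegal
(2,5): no bracket -> illegal
(3,6): no bracket -> illegal
(4,6): flips 1 -> legal
(5,4): no bracket -> illegal
(5,6): flips 1 -> legal
(6,4): no bracket -> illegal
(6,5): flips 2 -> legal
(6,6): flips 1 -> legal
B mobility = 6
-- W to move --
(0,4): no bracket -> illegal
(0,5): no bracket -> illegal
(0,7): no bracket -> illegal
(1,4): no bracket -> illegal
(1,6): no bracket -> illegal
(1,7): no bracket -> illegal
(2,1): no bracket -> illegal
(2,2): flips 2 -> legal
(2,3): flips 1 -> legal
(2,5): flips 1 -> legal
(2,7): no bracket -> illegal
(3,1): no bracket -> illegal
(3,6): no bracket -> illegal
(3,7): no bracket -> illegal
(4,1): no bracket -> illegal
(4,2): flips 3 -> legal
(4,6): flips 1 -> legal
(5,2): no bracket -> illegal
(5,3): no bracket -> illegal
(5,4): flips 2 -> legal
W mobility = 6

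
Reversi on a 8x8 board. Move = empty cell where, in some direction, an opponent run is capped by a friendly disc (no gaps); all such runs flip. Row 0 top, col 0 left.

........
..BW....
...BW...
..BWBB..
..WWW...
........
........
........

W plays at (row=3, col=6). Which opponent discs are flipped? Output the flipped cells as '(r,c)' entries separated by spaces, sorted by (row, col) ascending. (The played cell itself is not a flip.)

Dir NW: first cell '.' (not opp) -> no flip
Dir N: first cell '.' (not opp) -> no flip
Dir NE: first cell '.' (not opp) -> no flip
Dir W: opp run (3,5) (3,4) capped by W -> flip
Dir E: first cell '.' (not opp) -> no flip
Dir SW: first cell '.' (not opp) -> no flip
Dir S: first cell '.' (not opp) -> no flip
Dir SE: first cell '.' (not opp) -> no flip

Answer: (3,4) (3,5)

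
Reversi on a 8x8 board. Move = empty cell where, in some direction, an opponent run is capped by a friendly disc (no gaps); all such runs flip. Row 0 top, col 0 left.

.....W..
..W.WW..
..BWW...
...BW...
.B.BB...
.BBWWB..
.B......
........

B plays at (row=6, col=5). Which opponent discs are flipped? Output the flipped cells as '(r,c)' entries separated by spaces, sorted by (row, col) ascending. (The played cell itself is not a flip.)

Dir NW: opp run (5,4) capped by B -> flip
Dir N: first cell 'B' (not opp) -> no flip
Dir NE: first cell '.' (not opp) -> no flip
Dir W: first cell '.' (not opp) -> no flip
Dir E: first cell '.' (not opp) -> no flip
Dir SW: first cell '.' (not opp) -> no flip
Dir S: first cell '.' (not opp) -> no flip
Dir SE: first cell '.' (not opp) -> no flip

Answer: (5,4)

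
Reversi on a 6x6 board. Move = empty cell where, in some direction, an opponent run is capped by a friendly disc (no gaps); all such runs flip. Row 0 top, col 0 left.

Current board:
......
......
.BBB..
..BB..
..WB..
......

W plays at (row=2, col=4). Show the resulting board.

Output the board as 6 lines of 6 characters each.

Place W at (2,4); scan 8 dirs for brackets.
Dir NW: first cell '.' (not opp) -> no flip
Dir N: first cell '.' (not opp) -> no flip
Dir NE: first cell '.' (not opp) -> no flip
Dir W: opp run (2,3) (2,2) (2,1), next='.' -> no flip
Dir E: first cell '.' (not opp) -> no flip
Dir SW: opp run (3,3) capped by W -> flip
Dir S: first cell '.' (not opp) -> no flip
Dir SE: first cell '.' (not opp) -> no flip
All flips: (3,3)

Answer: ......
......
.BBBW.
..BW..
..WB..
......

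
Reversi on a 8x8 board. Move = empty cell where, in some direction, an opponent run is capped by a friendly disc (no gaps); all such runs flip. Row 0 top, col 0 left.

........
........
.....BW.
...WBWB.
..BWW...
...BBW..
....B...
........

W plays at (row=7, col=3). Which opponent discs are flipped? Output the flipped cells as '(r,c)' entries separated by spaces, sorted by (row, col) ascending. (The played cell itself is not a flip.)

Dir NW: first cell '.' (not opp) -> no flip
Dir N: first cell '.' (not opp) -> no flip
Dir NE: opp run (6,4) capped by W -> flip
Dir W: first cell '.' (not opp) -> no flip
Dir E: first cell '.' (not opp) -> no flip
Dir SW: edge -> no flip
Dir S: edge -> no flip
Dir SE: edge -> no flip

Answer: (6,4)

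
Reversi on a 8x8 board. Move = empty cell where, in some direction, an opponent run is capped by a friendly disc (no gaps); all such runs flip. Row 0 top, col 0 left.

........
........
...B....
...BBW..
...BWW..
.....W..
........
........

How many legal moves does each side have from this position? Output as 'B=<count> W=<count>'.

Answer: B=5 W=5

Derivation:
-- B to move --
(2,4): no bracket -> illegal
(2,5): no bracket -> illegal
(2,6): no bracket -> illegal
(3,6): flips 1 -> legal
(4,6): flips 2 -> legal
(5,3): no bracket -> illegal
(5,4): flips 1 -> legal
(5,6): flips 1 -> legal
(6,4): no bracket -> illegal
(6,5): no bracket -> illegal
(6,6): flips 2 -> legal
B mobility = 5
-- W to move --
(1,2): flips 2 -> legal
(1,3): no bracket -> illegal
(1,4): no bracket -> illegal
(2,2): flips 1 -> legal
(2,4): flips 1 -> legal
(2,5): no bracket -> illegal
(3,2): flips 2 -> legal
(4,2): flips 1 -> legal
(5,2): no bracket -> illegal
(5,3): no bracket -> illegal
(5,4): no bracket -> illegal
W mobility = 5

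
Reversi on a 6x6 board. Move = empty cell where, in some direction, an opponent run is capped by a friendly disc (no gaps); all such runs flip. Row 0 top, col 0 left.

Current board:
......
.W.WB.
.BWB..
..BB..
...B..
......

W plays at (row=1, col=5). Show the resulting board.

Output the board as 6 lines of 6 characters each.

Place W at (1,5); scan 8 dirs for brackets.
Dir NW: first cell '.' (not opp) -> no flip
Dir N: first cell '.' (not opp) -> no flip
Dir NE: edge -> no flip
Dir W: opp run (1,4) capped by W -> flip
Dir E: edge -> no flip
Dir SW: first cell '.' (not opp) -> no flip
Dir S: first cell '.' (not opp) -> no flip
Dir SE: edge -> no flip
All flips: (1,4)

Answer: ......
.W.WWW
.BWB..
..BB..
...B..
......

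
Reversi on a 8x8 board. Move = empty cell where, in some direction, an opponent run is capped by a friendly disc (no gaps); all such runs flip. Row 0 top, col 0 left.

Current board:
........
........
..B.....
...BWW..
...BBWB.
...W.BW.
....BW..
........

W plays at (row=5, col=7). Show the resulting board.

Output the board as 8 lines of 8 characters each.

Place W at (5,7); scan 8 dirs for brackets.
Dir NW: opp run (4,6) capped by W -> flip
Dir N: first cell '.' (not opp) -> no flip
Dir NE: edge -> no flip
Dir W: first cell 'W' (not opp) -> no flip
Dir E: edge -> no flip
Dir SW: first cell '.' (not opp) -> no flip
Dir S: first cell '.' (not opp) -> no flip
Dir SE: edge -> no flip
All flips: (4,6)

Answer: ........
........
..B.....
...BWW..
...BBWW.
...W.BWW
....BW..
........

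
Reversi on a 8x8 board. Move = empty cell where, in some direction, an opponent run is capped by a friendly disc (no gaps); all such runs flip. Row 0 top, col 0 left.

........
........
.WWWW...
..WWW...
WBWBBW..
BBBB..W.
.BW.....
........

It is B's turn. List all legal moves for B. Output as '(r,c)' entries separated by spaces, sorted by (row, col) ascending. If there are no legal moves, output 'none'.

Answer: (1,0) (1,1) (1,2) (1,3) (1,4) (1,5) (2,5) (3,0) (3,1) (4,6) (6,3) (7,1) (7,2) (7,3)

Derivation:
(1,0): flips 2 -> legal
(1,1): flips 2 -> legal
(1,2): flips 3 -> legal
(1,3): flips 2 -> legal
(1,4): flips 4 -> legal
(1,5): flips 3 -> legal
(2,0): no bracket -> illegal
(2,5): flips 1 -> legal
(3,0): flips 1 -> legal
(3,1): flips 1 -> legal
(3,5): no bracket -> illegal
(3,6): no bracket -> illegal
(4,6): flips 1 -> legal
(4,7): no bracket -> illegal
(5,4): no bracket -> illegal
(5,5): no bracket -> illegal
(5,7): no bracket -> illegal
(6,3): flips 1 -> legal
(6,5): no bracket -> illegal
(6,6): no bracket -> illegal
(6,7): no bracket -> illegal
(7,1): flips 1 -> legal
(7,2): flips 1 -> legal
(7,3): flips 1 -> legal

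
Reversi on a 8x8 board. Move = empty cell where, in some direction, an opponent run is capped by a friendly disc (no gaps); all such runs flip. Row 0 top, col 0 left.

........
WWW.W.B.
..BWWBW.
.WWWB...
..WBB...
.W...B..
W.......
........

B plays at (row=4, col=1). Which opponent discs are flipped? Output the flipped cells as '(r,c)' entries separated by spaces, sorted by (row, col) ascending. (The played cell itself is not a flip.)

Dir NW: first cell '.' (not opp) -> no flip
Dir N: opp run (3,1), next='.' -> no flip
Dir NE: opp run (3,2) (2,3) (1,4), next='.' -> no flip
Dir W: first cell '.' (not opp) -> no flip
Dir E: opp run (4,2) capped by B -> flip
Dir SW: first cell '.' (not opp) -> no flip
Dir S: opp run (5,1), next='.' -> no flip
Dir SE: first cell '.' (not opp) -> no flip

Answer: (4,2)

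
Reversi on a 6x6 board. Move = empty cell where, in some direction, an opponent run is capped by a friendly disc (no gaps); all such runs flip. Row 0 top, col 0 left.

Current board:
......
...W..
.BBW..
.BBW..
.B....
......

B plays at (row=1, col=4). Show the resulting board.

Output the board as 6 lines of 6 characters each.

Place B at (1,4); scan 8 dirs for brackets.
Dir NW: first cell '.' (not opp) -> no flip
Dir N: first cell '.' (not opp) -> no flip
Dir NE: first cell '.' (not opp) -> no flip
Dir W: opp run (1,3), next='.' -> no flip
Dir E: first cell '.' (not opp) -> no flip
Dir SW: opp run (2,3) capped by B -> flip
Dir S: first cell '.' (not opp) -> no flip
Dir SE: first cell '.' (not opp) -> no flip
All flips: (2,3)

Answer: ......
...WB.
.BBB..
.BBW..
.B....
......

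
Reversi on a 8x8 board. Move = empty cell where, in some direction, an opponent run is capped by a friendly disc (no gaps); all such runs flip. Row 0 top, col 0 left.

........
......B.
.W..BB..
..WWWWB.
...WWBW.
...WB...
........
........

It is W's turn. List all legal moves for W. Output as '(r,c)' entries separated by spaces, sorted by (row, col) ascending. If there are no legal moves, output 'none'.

Answer: (0,7) (1,3) (1,4) (1,5) (2,6) (3,7) (5,5) (5,6) (6,4) (6,5)

Derivation:
(0,5): no bracket -> illegal
(0,6): no bracket -> illegal
(0,7): flips 2 -> legal
(1,3): flips 1 -> legal
(1,4): flips 1 -> legal
(1,5): flips 2 -> legal
(1,7): no bracket -> illegal
(2,3): no bracket -> illegal
(2,6): flips 1 -> legal
(2,7): no bracket -> illegal
(3,7): flips 1 -> legal
(4,7): no bracket -> illegal
(5,5): flips 2 -> legal
(5,6): flips 1 -> legal
(6,3): no bracket -> illegal
(6,4): flips 1 -> legal
(6,5): flips 1 -> legal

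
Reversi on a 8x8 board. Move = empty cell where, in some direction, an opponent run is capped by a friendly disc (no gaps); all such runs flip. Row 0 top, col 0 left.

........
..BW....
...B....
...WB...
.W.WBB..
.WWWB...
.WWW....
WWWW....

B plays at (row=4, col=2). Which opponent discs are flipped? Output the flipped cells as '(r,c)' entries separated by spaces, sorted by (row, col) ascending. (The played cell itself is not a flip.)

Answer: (4,3)

Derivation:
Dir NW: first cell '.' (not opp) -> no flip
Dir N: first cell '.' (not opp) -> no flip
Dir NE: opp run (3,3), next='.' -> no flip
Dir W: opp run (4,1), next='.' -> no flip
Dir E: opp run (4,3) capped by B -> flip
Dir SW: opp run (5,1), next='.' -> no flip
Dir S: opp run (5,2) (6,2) (7,2), next=edge -> no flip
Dir SE: opp run (5,3), next='.' -> no flip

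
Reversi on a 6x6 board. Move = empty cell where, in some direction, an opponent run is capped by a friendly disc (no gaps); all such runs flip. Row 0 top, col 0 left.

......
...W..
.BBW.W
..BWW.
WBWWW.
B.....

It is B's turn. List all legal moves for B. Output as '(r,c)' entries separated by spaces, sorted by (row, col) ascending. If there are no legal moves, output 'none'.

(0,2): no bracket -> illegal
(0,3): no bracket -> illegal
(0,4): flips 1 -> legal
(1,2): no bracket -> illegal
(1,4): flips 1 -> legal
(1,5): no bracket -> illegal
(2,4): flips 1 -> legal
(3,0): flips 1 -> legal
(3,1): no bracket -> illegal
(3,5): flips 2 -> legal
(4,5): flips 3 -> legal
(5,1): no bracket -> illegal
(5,2): flips 1 -> legal
(5,3): no bracket -> illegal
(5,4): flips 1 -> legal
(5,5): flips 2 -> legal

Answer: (0,4) (1,4) (2,4) (3,0) (3,5) (4,5) (5,2) (5,4) (5,5)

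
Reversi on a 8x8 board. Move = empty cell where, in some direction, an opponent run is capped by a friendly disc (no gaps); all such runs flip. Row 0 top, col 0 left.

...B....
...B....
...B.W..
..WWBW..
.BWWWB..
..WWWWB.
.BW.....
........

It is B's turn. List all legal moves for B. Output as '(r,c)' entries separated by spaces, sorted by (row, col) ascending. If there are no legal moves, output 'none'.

(1,4): no bracket -> illegal
(1,5): flips 2 -> legal
(1,6): flips 1 -> legal
(2,1): no bracket -> illegal
(2,2): no bracket -> illegal
(2,4): no bracket -> illegal
(2,6): no bracket -> illegal
(3,1): flips 2 -> legal
(3,6): flips 1 -> legal
(4,6): no bracket -> illegal
(5,1): flips 4 -> legal
(6,3): flips 6 -> legal
(6,4): flips 2 -> legal
(6,5): flips 1 -> legal
(6,6): no bracket -> illegal
(7,1): no bracket -> illegal
(7,2): no bracket -> illegal
(7,3): no bracket -> illegal

Answer: (1,5) (1,6) (3,1) (3,6) (5,1) (6,3) (6,4) (6,5)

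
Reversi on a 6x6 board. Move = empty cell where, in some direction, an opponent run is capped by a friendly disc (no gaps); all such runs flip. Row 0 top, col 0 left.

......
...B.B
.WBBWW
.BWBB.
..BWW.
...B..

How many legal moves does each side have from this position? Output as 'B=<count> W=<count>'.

Answer: B=9 W=11

Derivation:
-- B to move --
(1,0): no bracket -> illegal
(1,1): flips 1 -> legal
(1,2): no bracket -> illegal
(1,4): flips 1 -> legal
(2,0): flips 1 -> legal
(3,0): no bracket -> illegal
(3,5): flips 3 -> legal
(4,1): flips 1 -> legal
(4,5): flips 2 -> legal
(5,2): flips 1 -> legal
(5,4): flips 1 -> legal
(5,5): flips 1 -> legal
B mobility = 9
-- W to move --
(0,2): flips 1 -> legal
(0,3): flips 3 -> legal
(0,4): no bracket -> illegal
(0,5): flips 1 -> legal
(1,1): flips 2 -> legal
(1,2): flips 1 -> legal
(1,4): flips 1 -> legal
(2,0): no bracket -> illegal
(3,0): flips 1 -> legal
(3,5): flips 2 -> legal
(4,0): no bracket -> illegal
(4,1): flips 2 -> legal
(4,5): no bracket -> illegal
(5,1): flips 2 -> legal
(5,2): flips 1 -> legal
(5,4): no bracket -> illegal
W mobility = 11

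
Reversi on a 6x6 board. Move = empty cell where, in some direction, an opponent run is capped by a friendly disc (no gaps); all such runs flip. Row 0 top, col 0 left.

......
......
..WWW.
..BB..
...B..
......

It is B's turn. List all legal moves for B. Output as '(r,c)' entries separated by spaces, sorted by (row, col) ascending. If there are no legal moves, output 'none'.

Answer: (1,1) (1,2) (1,3) (1,4) (1,5)

Derivation:
(1,1): flips 1 -> legal
(1,2): flips 1 -> legal
(1,3): flips 1 -> legal
(1,4): flips 1 -> legal
(1,5): flips 1 -> legal
(2,1): no bracket -> illegal
(2,5): no bracket -> illegal
(3,1): no bracket -> illegal
(3,4): no bracket -> illegal
(3,5): no bracket -> illegal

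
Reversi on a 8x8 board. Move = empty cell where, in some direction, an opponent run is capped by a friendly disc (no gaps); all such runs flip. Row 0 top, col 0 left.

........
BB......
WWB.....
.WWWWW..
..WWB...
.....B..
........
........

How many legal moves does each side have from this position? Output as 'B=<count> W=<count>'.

-- B to move --
(1,2): no bracket -> illegal
(2,3): no bracket -> illegal
(2,4): flips 1 -> legal
(2,5): no bracket -> illegal
(2,6): flips 1 -> legal
(3,0): flips 1 -> legal
(3,6): no bracket -> illegal
(4,0): flips 1 -> legal
(4,1): flips 4 -> legal
(4,5): no bracket -> illegal
(4,6): no bracket -> illegal
(5,1): no bracket -> illegal
(5,2): flips 2 -> legal
(5,3): no bracket -> illegal
(5,4): flips 3 -> legal
B mobility = 7
-- W to move --
(0,0): flips 3 -> legal
(0,1): flips 1 -> legal
(0,2): flips 1 -> legal
(1,2): flips 1 -> legal
(1,3): flips 1 -> legal
(2,3): flips 1 -> legal
(4,5): flips 1 -> legal
(4,6): no bracket -> illegal
(5,3): flips 1 -> legal
(5,4): flips 1 -> legal
(5,6): no bracket -> illegal
(6,4): no bracket -> illegal
(6,5): no bracket -> illegal
(6,6): flips 2 -> legal
W mobility = 10

Answer: B=7 W=10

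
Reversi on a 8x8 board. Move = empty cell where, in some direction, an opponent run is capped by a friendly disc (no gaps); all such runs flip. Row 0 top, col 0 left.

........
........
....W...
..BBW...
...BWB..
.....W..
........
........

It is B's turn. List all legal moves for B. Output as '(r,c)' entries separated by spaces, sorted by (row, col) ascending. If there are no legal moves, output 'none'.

(1,3): no bracket -> illegal
(1,4): no bracket -> illegal
(1,5): flips 1 -> legal
(2,3): flips 1 -> legal
(2,5): flips 1 -> legal
(3,5): flips 1 -> legal
(4,6): no bracket -> illegal
(5,3): no bracket -> illegal
(5,4): no bracket -> illegal
(5,6): no bracket -> illegal
(6,4): no bracket -> illegal
(6,5): flips 1 -> legal
(6,6): flips 2 -> legal

Answer: (1,5) (2,3) (2,5) (3,5) (6,5) (6,6)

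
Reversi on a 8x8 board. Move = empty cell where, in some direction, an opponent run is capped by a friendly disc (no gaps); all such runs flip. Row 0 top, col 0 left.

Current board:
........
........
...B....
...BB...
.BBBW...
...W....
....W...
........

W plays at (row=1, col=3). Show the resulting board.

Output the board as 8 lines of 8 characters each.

Answer: ........
...W....
...W....
...WB...
.BBWW...
...W....
....W...
........

Derivation:
Place W at (1,3); scan 8 dirs for brackets.
Dir NW: first cell '.' (not opp) -> no flip
Dir N: first cell '.' (not opp) -> no flip
Dir NE: first cell '.' (not opp) -> no flip
Dir W: first cell '.' (not opp) -> no flip
Dir E: first cell '.' (not opp) -> no flip
Dir SW: first cell '.' (not opp) -> no flip
Dir S: opp run (2,3) (3,3) (4,3) capped by W -> flip
Dir SE: first cell '.' (not opp) -> no flip
All flips: (2,3) (3,3) (4,3)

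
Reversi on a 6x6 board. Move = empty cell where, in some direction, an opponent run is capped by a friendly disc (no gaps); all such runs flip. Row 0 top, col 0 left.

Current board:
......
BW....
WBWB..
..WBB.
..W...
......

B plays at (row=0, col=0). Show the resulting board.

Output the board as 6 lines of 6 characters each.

Answer: B.....
BB....
WBBB..
..WBB.
..W...
......

Derivation:
Place B at (0,0); scan 8 dirs for brackets.
Dir NW: edge -> no flip
Dir N: edge -> no flip
Dir NE: edge -> no flip
Dir W: edge -> no flip
Dir E: first cell '.' (not opp) -> no flip
Dir SW: edge -> no flip
Dir S: first cell 'B' (not opp) -> no flip
Dir SE: opp run (1,1) (2,2) capped by B -> flip
All flips: (1,1) (2,2)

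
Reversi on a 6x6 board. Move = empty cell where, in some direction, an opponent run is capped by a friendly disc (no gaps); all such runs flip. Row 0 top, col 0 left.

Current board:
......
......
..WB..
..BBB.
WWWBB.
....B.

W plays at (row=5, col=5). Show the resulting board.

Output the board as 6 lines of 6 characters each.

Place W at (5,5); scan 8 dirs for brackets.
Dir NW: opp run (4,4) (3,3) capped by W -> flip
Dir N: first cell '.' (not opp) -> no flip
Dir NE: edge -> no flip
Dir W: opp run (5,4), next='.' -> no flip
Dir E: edge -> no flip
Dir SW: edge -> no flip
Dir S: edge -> no flip
Dir SE: edge -> no flip
All flips: (3,3) (4,4)

Answer: ......
......
..WB..
..BWB.
WWWBW.
....BW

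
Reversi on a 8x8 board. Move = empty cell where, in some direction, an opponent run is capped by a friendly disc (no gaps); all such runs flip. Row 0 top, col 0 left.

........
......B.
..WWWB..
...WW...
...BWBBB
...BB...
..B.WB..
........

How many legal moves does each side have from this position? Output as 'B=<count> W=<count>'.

-- B to move --
(1,1): no bracket -> illegal
(1,2): flips 2 -> legal
(1,3): flips 2 -> legal
(1,4): flips 3 -> legal
(1,5): no bracket -> illegal
(2,1): flips 3 -> legal
(3,1): no bracket -> illegal
(3,2): no bracket -> illegal
(3,5): flips 1 -> legal
(4,2): no bracket -> illegal
(5,5): no bracket -> illegal
(6,3): flips 1 -> legal
(7,3): no bracket -> illegal
(7,4): flips 1 -> legal
(7,5): flips 1 -> legal
B mobility = 8
-- W to move --
(0,5): no bracket -> illegal
(0,6): no bracket -> illegal
(0,7): flips 2 -> legal
(1,4): no bracket -> illegal
(1,5): no bracket -> illegal
(1,7): no bracket -> illegal
(2,6): flips 1 -> legal
(2,7): no bracket -> illegal
(3,2): no bracket -> illegal
(3,5): no bracket -> illegal
(3,6): no bracket -> illegal
(3,7): no bracket -> illegal
(4,2): flips 2 -> legal
(5,1): no bracket -> illegal
(5,2): flips 1 -> legal
(5,5): no bracket -> illegal
(5,6): flips 1 -> legal
(5,7): no bracket -> illegal
(6,1): no bracket -> illegal
(6,3): flips 2 -> legal
(6,6): flips 1 -> legal
(7,1): flips 2 -> legal
(7,2): no bracket -> illegal
(7,3): no bracket -> illegal
(7,4): no bracket -> illegal
(7,5): no bracket -> illegal
(7,6): no bracket -> illegal
W mobility = 8

Answer: B=8 W=8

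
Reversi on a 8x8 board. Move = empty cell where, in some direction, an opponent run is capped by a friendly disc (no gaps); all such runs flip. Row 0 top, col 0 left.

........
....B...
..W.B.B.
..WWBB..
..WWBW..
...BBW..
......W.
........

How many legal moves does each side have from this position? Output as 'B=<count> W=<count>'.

-- B to move --
(1,1): flips 2 -> legal
(1,2): no bracket -> illegal
(1,3): no bracket -> illegal
(2,1): flips 2 -> legal
(2,3): flips 2 -> legal
(3,1): flips 3 -> legal
(3,6): flips 1 -> legal
(4,1): flips 2 -> legal
(4,6): flips 1 -> legal
(5,1): flips 2 -> legal
(5,2): flips 1 -> legal
(5,6): flips 2 -> legal
(5,7): no bracket -> illegal
(6,4): no bracket -> illegal
(6,5): flips 2 -> legal
(6,7): no bracket -> illegal
(7,5): no bracket -> illegal
(7,6): no bracket -> illegal
(7,7): flips 2 -> legal
B mobility = 12
-- W to move --
(0,3): no bracket -> illegal
(0,4): no bracket -> illegal
(0,5): no bracket -> illegal
(1,3): no bracket -> illegal
(1,5): flips 1 -> legal
(1,6): no bracket -> illegal
(1,7): no bracket -> illegal
(2,3): flips 1 -> legal
(2,5): flips 2 -> legal
(2,7): no bracket -> illegal
(3,6): flips 2 -> legal
(3,7): no bracket -> illegal
(4,6): no bracket -> illegal
(5,2): flips 2 -> legal
(6,2): no bracket -> illegal
(6,3): flips 2 -> legal
(6,4): flips 1 -> legal
(6,5): flips 1 -> legal
W mobility = 8

Answer: B=12 W=8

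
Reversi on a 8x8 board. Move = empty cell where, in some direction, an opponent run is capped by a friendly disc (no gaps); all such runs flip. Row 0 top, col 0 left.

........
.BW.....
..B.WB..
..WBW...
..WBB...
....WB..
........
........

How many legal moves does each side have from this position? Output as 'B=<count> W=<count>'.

-- B to move --
(0,1): no bracket -> illegal
(0,2): flips 1 -> legal
(0,3): no bracket -> illegal
(1,3): flips 1 -> legal
(1,4): flips 2 -> legal
(1,5): flips 1 -> legal
(2,1): flips 1 -> legal
(2,3): flips 1 -> legal
(3,1): flips 1 -> legal
(3,5): flips 1 -> legal
(4,1): flips 1 -> legal
(4,5): no bracket -> illegal
(5,1): flips 1 -> legal
(5,2): flips 2 -> legal
(5,3): flips 1 -> legal
(6,3): no bracket -> illegal
(6,4): flips 1 -> legal
(6,5): flips 1 -> legal
B mobility = 14
-- W to move --
(0,0): no bracket -> illegal
(0,1): no bracket -> illegal
(0,2): no bracket -> illegal
(1,0): flips 1 -> legal
(1,3): no bracket -> illegal
(1,4): no bracket -> illegal
(1,5): no bracket -> illegal
(1,6): flips 1 -> legal
(2,0): no bracket -> illegal
(2,1): no bracket -> illegal
(2,3): no bracket -> illegal
(2,6): flips 1 -> legal
(3,1): no bracket -> illegal
(3,5): no bracket -> illegal
(3,6): no bracket -> illegal
(4,5): flips 2 -> legal
(4,6): no bracket -> illegal
(5,2): flips 1 -> legal
(5,3): no bracket -> illegal
(5,6): flips 1 -> legal
(6,4): no bracket -> illegal
(6,5): no bracket -> illegal
(6,6): no bracket -> illegal
W mobility = 6

Answer: B=14 W=6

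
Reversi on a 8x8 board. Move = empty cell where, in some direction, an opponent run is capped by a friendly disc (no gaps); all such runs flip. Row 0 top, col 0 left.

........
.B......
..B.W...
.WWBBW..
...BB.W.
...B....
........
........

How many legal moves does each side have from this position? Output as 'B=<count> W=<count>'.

-- B to move --
(1,3): no bracket -> illegal
(1,4): flips 1 -> legal
(1,5): flips 1 -> legal
(2,0): no bracket -> illegal
(2,1): flips 1 -> legal
(2,3): no bracket -> illegal
(2,5): no bracket -> illegal
(2,6): flips 1 -> legal
(3,0): flips 2 -> legal
(3,6): flips 1 -> legal
(3,7): no bracket -> illegal
(4,0): flips 1 -> legal
(4,1): no bracket -> illegal
(4,2): flips 1 -> legal
(4,5): no bracket -> illegal
(4,7): no bracket -> illegal
(5,5): no bracket -> illegal
(5,6): no bracket -> illegal
(5,7): no bracket -> illegal
B mobility = 8
-- W to move --
(0,0): no bracket -> illegal
(0,1): no bracket -> illegal
(0,2): no bracket -> illegal
(1,0): no bracket -> illegal
(1,2): flips 1 -> legal
(1,3): flips 1 -> legal
(2,0): no bracket -> illegal
(2,1): no bracket -> illegal
(2,3): no bracket -> illegal
(2,5): no bracket -> illegal
(4,2): flips 1 -> legal
(4,5): no bracket -> illegal
(5,2): no bracket -> illegal
(5,4): flips 3 -> legal
(5,5): no bracket -> illegal
(6,2): flips 2 -> legal
(6,3): no bracket -> illegal
(6,4): no bracket -> illegal
W mobility = 5

Answer: B=8 W=5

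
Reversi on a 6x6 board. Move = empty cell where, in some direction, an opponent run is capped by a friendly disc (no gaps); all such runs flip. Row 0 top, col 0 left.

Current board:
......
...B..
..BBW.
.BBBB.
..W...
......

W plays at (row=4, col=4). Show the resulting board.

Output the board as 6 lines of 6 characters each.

Answer: ......
...B..
..BBW.
.BBBW.
..W.W.
......

Derivation:
Place W at (4,4); scan 8 dirs for brackets.
Dir NW: opp run (3,3) (2,2), next='.' -> no flip
Dir N: opp run (3,4) capped by W -> flip
Dir NE: first cell '.' (not opp) -> no flip
Dir W: first cell '.' (not opp) -> no flip
Dir E: first cell '.' (not opp) -> no flip
Dir SW: first cell '.' (not opp) -> no flip
Dir S: first cell '.' (not opp) -> no flip
Dir SE: first cell '.' (not opp) -> no flip
All flips: (3,4)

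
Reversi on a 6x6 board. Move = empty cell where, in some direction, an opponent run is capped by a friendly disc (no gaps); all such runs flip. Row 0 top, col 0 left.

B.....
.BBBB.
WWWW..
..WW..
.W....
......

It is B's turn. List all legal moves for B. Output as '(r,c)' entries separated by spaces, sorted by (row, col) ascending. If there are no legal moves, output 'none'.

(1,0): no bracket -> illegal
(2,4): no bracket -> illegal
(3,0): flips 1 -> legal
(3,1): flips 2 -> legal
(3,4): flips 1 -> legal
(4,0): no bracket -> illegal
(4,2): flips 2 -> legal
(4,3): flips 2 -> legal
(4,4): flips 2 -> legal
(5,0): flips 3 -> legal
(5,1): no bracket -> illegal
(5,2): no bracket -> illegal

Answer: (3,0) (3,1) (3,4) (4,2) (4,3) (4,4) (5,0)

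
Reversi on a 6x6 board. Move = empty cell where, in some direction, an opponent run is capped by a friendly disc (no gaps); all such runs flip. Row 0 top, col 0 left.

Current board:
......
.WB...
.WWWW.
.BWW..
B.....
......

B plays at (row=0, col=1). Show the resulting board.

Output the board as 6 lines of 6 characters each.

Place B at (0,1); scan 8 dirs for brackets.
Dir NW: edge -> no flip
Dir N: edge -> no flip
Dir NE: edge -> no flip
Dir W: first cell '.' (not opp) -> no flip
Dir E: first cell '.' (not opp) -> no flip
Dir SW: first cell '.' (not opp) -> no flip
Dir S: opp run (1,1) (2,1) capped by B -> flip
Dir SE: first cell 'B' (not opp) -> no flip
All flips: (1,1) (2,1)

Answer: .B....
.BB...
.BWWW.
.BWW..
B.....
......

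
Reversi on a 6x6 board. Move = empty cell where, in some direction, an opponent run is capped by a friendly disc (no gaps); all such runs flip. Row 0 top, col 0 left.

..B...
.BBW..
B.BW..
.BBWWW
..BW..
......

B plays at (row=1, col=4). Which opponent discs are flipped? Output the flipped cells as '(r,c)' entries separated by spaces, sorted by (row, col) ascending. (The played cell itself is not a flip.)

Dir NW: first cell '.' (not opp) -> no flip
Dir N: first cell '.' (not opp) -> no flip
Dir NE: first cell '.' (not opp) -> no flip
Dir W: opp run (1,3) capped by B -> flip
Dir E: first cell '.' (not opp) -> no flip
Dir SW: opp run (2,3) capped by B -> flip
Dir S: first cell '.' (not opp) -> no flip
Dir SE: first cell '.' (not opp) -> no flip

Answer: (1,3) (2,3)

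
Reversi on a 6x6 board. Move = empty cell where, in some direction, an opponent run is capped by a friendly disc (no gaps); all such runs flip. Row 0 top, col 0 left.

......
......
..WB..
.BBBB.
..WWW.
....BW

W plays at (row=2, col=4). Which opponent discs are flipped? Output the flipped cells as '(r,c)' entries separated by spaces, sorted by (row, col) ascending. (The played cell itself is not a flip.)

Answer: (2,3) (3,3) (3,4)

Derivation:
Dir NW: first cell '.' (not opp) -> no flip
Dir N: first cell '.' (not opp) -> no flip
Dir NE: first cell '.' (not opp) -> no flip
Dir W: opp run (2,3) capped by W -> flip
Dir E: first cell '.' (not opp) -> no flip
Dir SW: opp run (3,3) capped by W -> flip
Dir S: opp run (3,4) capped by W -> flip
Dir SE: first cell '.' (not opp) -> no flip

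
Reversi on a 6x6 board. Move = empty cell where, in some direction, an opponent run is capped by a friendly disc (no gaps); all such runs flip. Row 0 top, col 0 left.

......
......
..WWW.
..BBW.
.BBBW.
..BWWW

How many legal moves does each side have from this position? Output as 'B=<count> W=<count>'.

Answer: B=8 W=5

Derivation:
-- B to move --
(1,1): flips 1 -> legal
(1,2): flips 1 -> legal
(1,3): flips 1 -> legal
(1,4): flips 1 -> legal
(1,5): flips 1 -> legal
(2,1): no bracket -> illegal
(2,5): flips 1 -> legal
(3,1): no bracket -> illegal
(3,5): flips 1 -> legal
(4,5): flips 1 -> legal
B mobility = 8
-- W to move --
(2,1): flips 2 -> legal
(3,0): no bracket -> illegal
(3,1): flips 3 -> legal
(4,0): flips 3 -> legal
(5,0): flips 2 -> legal
(5,1): flips 3 -> legal
W mobility = 5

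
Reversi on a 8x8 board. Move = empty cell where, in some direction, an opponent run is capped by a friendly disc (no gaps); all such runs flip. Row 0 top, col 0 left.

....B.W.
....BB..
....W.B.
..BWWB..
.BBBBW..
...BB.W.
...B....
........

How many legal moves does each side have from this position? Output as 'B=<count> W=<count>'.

-- B to move --
(0,5): no bracket -> illegal
(0,7): no bracket -> illegal
(1,3): flips 1 -> legal
(1,6): no bracket -> illegal
(1,7): no bracket -> illegal
(2,2): flips 1 -> legal
(2,3): flips 1 -> legal
(2,5): flips 1 -> legal
(3,6): flips 1 -> legal
(4,6): flips 1 -> legal
(4,7): no bracket -> illegal
(5,5): flips 1 -> legal
(5,7): no bracket -> illegal
(6,5): no bracket -> illegal
(6,6): no bracket -> illegal
(6,7): no bracket -> illegal
B mobility = 7
-- W to move --
(0,3): no bracket -> illegal
(0,5): no bracket -> illegal
(1,3): no bracket -> illegal
(1,6): no bracket -> illegal
(1,7): no bracket -> illegal
(2,1): no bracket -> illegal
(2,2): no bracket -> illegal
(2,3): no bracket -> illegal
(2,5): flips 1 -> legal
(2,7): no bracket -> illegal
(3,0): no bracket -> illegal
(3,1): flips 1 -> legal
(3,6): flips 1 -> legal
(3,7): no bracket -> illegal
(4,0): flips 4 -> legal
(4,6): flips 1 -> legal
(5,0): no bracket -> illegal
(5,1): flips 1 -> legal
(5,2): flips 1 -> legal
(5,5): flips 1 -> legal
(6,2): no bracket -> illegal
(6,4): flips 2 -> legal
(6,5): no bracket -> illegal
(7,2): flips 2 -> legal
(7,3): flips 3 -> legal
(7,4): no bracket -> illegal
W mobility = 11

Answer: B=7 W=11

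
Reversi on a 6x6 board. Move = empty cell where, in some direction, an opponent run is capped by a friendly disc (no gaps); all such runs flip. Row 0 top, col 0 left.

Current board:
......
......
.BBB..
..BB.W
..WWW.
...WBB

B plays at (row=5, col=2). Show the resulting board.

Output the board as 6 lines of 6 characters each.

Answer: ......
......
.BBB..
..BB.W
..BWW.
..BBBB

Derivation:
Place B at (5,2); scan 8 dirs for brackets.
Dir NW: first cell '.' (not opp) -> no flip
Dir N: opp run (4,2) capped by B -> flip
Dir NE: opp run (4,3), next='.' -> no flip
Dir W: first cell '.' (not opp) -> no flip
Dir E: opp run (5,3) capped by B -> flip
Dir SW: edge -> no flip
Dir S: edge -> no flip
Dir SE: edge -> no flip
All flips: (4,2) (5,3)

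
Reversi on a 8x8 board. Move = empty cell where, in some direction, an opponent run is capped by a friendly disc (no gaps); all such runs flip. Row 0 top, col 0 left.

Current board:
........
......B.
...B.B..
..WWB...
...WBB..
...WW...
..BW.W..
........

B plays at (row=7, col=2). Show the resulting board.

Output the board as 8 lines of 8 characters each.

Answer: ........
......B.
...B.B..
..WWB...
...WBB..
...WB...
..BB.W..
..B.....

Derivation:
Place B at (7,2); scan 8 dirs for brackets.
Dir NW: first cell '.' (not opp) -> no flip
Dir N: first cell 'B' (not opp) -> no flip
Dir NE: opp run (6,3) (5,4) capped by B -> flip
Dir W: first cell '.' (not opp) -> no flip
Dir E: first cell '.' (not opp) -> no flip
Dir SW: edge -> no flip
Dir S: edge -> no flip
Dir SE: edge -> no flip
All flips: (5,4) (6,3)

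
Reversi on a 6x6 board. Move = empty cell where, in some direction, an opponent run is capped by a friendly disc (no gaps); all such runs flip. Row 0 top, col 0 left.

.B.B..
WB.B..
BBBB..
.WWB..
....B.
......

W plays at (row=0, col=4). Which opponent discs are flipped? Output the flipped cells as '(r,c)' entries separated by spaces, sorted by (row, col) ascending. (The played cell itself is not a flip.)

Answer: (1,3) (2,2)

Derivation:
Dir NW: edge -> no flip
Dir N: edge -> no flip
Dir NE: edge -> no flip
Dir W: opp run (0,3), next='.' -> no flip
Dir E: first cell '.' (not opp) -> no flip
Dir SW: opp run (1,3) (2,2) capped by W -> flip
Dir S: first cell '.' (not opp) -> no flip
Dir SE: first cell '.' (not opp) -> no flip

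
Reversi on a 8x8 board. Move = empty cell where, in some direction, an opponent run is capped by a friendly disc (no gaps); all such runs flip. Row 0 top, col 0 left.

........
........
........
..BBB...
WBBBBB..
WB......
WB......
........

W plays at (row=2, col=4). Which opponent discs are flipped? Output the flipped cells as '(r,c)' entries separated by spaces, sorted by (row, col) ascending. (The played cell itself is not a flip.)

Dir NW: first cell '.' (not opp) -> no flip
Dir N: first cell '.' (not opp) -> no flip
Dir NE: first cell '.' (not opp) -> no flip
Dir W: first cell '.' (not opp) -> no flip
Dir E: first cell '.' (not opp) -> no flip
Dir SW: opp run (3,3) (4,2) (5,1) capped by W -> flip
Dir S: opp run (3,4) (4,4), next='.' -> no flip
Dir SE: first cell '.' (not opp) -> no flip

Answer: (3,3) (4,2) (5,1)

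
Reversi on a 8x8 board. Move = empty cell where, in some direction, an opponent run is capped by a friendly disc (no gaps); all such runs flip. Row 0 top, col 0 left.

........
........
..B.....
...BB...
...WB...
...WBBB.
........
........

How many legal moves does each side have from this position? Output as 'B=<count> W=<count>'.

-- B to move --
(3,2): flips 1 -> legal
(4,2): flips 1 -> legal
(5,2): flips 2 -> legal
(6,2): flips 1 -> legal
(6,3): flips 2 -> legal
(6,4): no bracket -> illegal
B mobility = 5
-- W to move --
(1,1): no bracket -> illegal
(1,2): no bracket -> illegal
(1,3): no bracket -> illegal
(2,1): no bracket -> illegal
(2,3): flips 1 -> legal
(2,4): no bracket -> illegal
(2,5): flips 1 -> legal
(3,1): no bracket -> illegal
(3,2): no bracket -> illegal
(3,5): flips 1 -> legal
(4,2): no bracket -> illegal
(4,5): flips 1 -> legal
(4,6): no bracket -> illegal
(4,7): no bracket -> illegal
(5,7): flips 3 -> legal
(6,3): no bracket -> illegal
(6,4): no bracket -> illegal
(6,5): flips 1 -> legal
(6,6): no bracket -> illegal
(6,7): no bracket -> illegal
W mobility = 6

Answer: B=5 W=6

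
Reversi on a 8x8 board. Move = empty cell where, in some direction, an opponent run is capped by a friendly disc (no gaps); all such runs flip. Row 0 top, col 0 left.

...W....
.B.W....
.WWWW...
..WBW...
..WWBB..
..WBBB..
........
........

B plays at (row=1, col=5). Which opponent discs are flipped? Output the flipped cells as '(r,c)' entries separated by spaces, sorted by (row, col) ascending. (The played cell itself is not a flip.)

Dir NW: first cell '.' (not opp) -> no flip
Dir N: first cell '.' (not opp) -> no flip
Dir NE: first cell '.' (not opp) -> no flip
Dir W: first cell '.' (not opp) -> no flip
Dir E: first cell '.' (not opp) -> no flip
Dir SW: opp run (2,4) capped by B -> flip
Dir S: first cell '.' (not opp) -> no flip
Dir SE: first cell '.' (not opp) -> no flip

Answer: (2,4)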